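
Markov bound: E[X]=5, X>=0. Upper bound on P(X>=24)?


Markov: P(X >= a) <= E[X]/a
P(X >= 24) <= 5/24

5/24


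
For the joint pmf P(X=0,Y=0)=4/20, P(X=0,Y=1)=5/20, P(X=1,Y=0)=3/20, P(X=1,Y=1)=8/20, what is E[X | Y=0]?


P(Y=0) = 7/20
E[X|Y=0] = (0*4 + 1*3)/7 = 3/7

3/7


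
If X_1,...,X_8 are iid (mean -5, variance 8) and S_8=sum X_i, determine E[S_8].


E[S_n] = n*E[X_1] = 8*-5 = -40

-40


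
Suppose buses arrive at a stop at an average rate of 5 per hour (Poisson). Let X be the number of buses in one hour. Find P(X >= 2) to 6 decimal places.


P(X>=2) = 1 - P(X<=1) = 1 - (e^(-5)*5^0/0! + e^(-5)*5^1/1!)
≈ 1 - (0.0067379470 + 0.0336897350)
= 1 - 0.0404276820 = 0.9595723180
≈ 0.959572

0.959572


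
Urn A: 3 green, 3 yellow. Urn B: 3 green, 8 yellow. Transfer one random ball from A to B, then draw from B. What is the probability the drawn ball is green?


P(transfer green) = 3/6 = 1/2; P(transfer yellow) = 1/2
If green transferred: Urn II has 4 green of 12, so P(green|green moved) = 1/3
If yellow transferred: Urn II has 3 green of 12, so P(green|yellow moved) = 1/4
By total probability: P(green) = 1/2*1/3 + 1/2*1/4 = 7/24

7/24


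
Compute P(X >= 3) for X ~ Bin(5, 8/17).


P(X>=3) = P(X=3) + P(X=4) + P(X=5)
= 414720/1419857 + 184320/1419857 + 32768/1419857
= 631808/1419857

631808/1419857


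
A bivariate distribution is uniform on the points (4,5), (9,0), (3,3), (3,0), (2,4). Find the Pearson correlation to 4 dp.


Cov(X,Y) = -2.6800, Var(X) = 6.1600, Var(Y) = 4.2400
rho = Cov/(sqrt(VarX)*sqrt(VarY)) = -0.5244

-0.5244


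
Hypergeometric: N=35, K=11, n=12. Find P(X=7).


P(X=7) = C(11,7)*C(24,5) / C(35,12)
= 330*42504 / 834451800
= 14026320/834451800 = 16698/993395

16698/993395


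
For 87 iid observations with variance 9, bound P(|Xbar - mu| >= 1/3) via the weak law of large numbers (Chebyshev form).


Var(Xbar) = Var(X)/n = 9/87
Chebyshev: P(|Xbar-mu| >= 1/3) <= Var(Xbar)/(1/3)^2 = (3/29)/(1/9) = 27/29

27/29


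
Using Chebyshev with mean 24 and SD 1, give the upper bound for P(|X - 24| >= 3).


k = 3/1 = 3
Chebyshev: P(|X-mu| >= k*sigma) <= 1/k^2 = 1/3^2 = 1/9

1/9


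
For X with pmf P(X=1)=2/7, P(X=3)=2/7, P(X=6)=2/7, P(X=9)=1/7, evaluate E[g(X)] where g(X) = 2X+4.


E[2X+4] = sum(g(x)*P(x))
= 6*2/7 + 10*2/7 + 16*2/7 + 22*1/7
= 86/7

86/7


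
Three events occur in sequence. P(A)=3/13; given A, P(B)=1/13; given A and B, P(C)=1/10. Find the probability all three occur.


P(A∩B∩C) = P(A) * P(B|A) * P(C|A∩B)
= 3/13 * 1/13 * 1/10
= 3/169 * 1/10 = 3/1690

3/1690


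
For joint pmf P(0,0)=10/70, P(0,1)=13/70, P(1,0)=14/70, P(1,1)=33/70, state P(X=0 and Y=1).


Read from table: P(X=0, Y=1) = 13/70

13/70


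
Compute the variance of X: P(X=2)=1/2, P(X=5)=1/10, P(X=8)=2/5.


E[X] = 47/10, E[X^2] = 301/10
Var(X) = E[X^2] - (E[X])^2 = 301/10 - (47/10)^2 = 801/100

801/100


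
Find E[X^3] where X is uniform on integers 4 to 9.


E[X^3] = (1/6) * sum(x^3 for x=4..9)
= 1989/6 = 663/2

663/2


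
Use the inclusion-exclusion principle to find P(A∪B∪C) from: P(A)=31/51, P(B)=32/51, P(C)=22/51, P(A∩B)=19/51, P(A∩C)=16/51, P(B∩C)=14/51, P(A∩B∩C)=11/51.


P(A∪B∪C) = P(A)+P(B)+P(C) - P(AB)-P(AC)-P(BC) + P(ABC)
= 31/51+32/51+22/51 - 19/51-16/51-14/51 + 11/51
= 47/51

47/51


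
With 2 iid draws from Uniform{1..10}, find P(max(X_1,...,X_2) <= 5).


P(max <= 5) = P(all X_i <= 5) = (P(X_1 <= 5))^2
= (5/10)^2 = (1/2)^2 = 1/4

1/4


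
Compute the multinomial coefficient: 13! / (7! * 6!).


13! = 6227020800
Denominator: 7!=5040 * 6!=720
Coefficient = 6227020800 / 3628800 = 1716

1716


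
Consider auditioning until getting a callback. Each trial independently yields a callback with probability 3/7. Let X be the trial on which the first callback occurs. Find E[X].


For geometric (trials until first success), E[X] = 1/p = 1/(3/7) = 7/3

7/3


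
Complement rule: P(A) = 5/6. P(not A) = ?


P(A') = 1 - P(A) = 1 - 5/6 = 1/6

1/6


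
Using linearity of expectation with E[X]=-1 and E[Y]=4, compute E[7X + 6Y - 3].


E[7X + 6Y - 3] = 7*E[X] + 6*E[Y] - 3
= (7)*(-1) + (6)*(4) + (-3)
= -7 + 24 - 3 = 14

14


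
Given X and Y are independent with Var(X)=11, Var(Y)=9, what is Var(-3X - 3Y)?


Independence => Cov(X,Y)=0
Var(-3X - 3Y) = (-3)^2*Var(X) + (-3)^2*Var(Y)
= 9*11 + 9*9 = 180

180


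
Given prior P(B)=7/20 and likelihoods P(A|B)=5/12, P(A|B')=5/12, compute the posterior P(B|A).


P(A) = P(A|B)P(B) + P(A|B')P(B') = 5/12*7/20 + 5/12*13/20 = 5/12
P(B|A) = P(A|B)P(B)/P(A) = (7/48)/(5/12) = 7/20

7/20


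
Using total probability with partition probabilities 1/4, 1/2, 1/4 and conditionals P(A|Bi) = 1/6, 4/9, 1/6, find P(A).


P(A) = P(A|B1)P(B1) + P(A|B2)P(B2) + P(A|B3)P(B3)
= 1/6*1/4 + 4/9*1/2 + 1/6*1/4
= 1/24 + 2/9 + 1/24 = 11/36

11/36


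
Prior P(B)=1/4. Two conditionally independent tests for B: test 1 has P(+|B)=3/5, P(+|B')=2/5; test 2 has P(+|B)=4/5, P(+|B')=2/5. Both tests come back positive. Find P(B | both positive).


After test 1: P(+) = 3/5*1/4 + 2/5*3/4 = 9/20
P(B|+) = (3/20)/(9/20) = 1/3
After test 2 (use post1 as new prior): P(+) = 4/5*1/3 + 2/5*2/3 = 8/15
P(B|+,+) = (4/15)/(8/15) = 1/2

1/2


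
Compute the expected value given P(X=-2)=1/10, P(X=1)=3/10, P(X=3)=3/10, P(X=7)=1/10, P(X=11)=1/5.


E[X] = sum(x * P(x))
= -2*1/10 + 1*3/10 + 3*3/10 + 7*1/10 + 11*1/5
= 39/10

39/10


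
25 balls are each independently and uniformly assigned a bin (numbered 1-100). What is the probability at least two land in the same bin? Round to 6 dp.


P(all different) = prod((100-i)/100 for i=0..24) = 0.037618
P(at least one match) = 1 - 0.037618 = 0.962382

0.962382


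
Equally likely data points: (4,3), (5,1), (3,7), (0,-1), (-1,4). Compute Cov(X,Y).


E[X]=11/5, E[Y]=14/5, E[XY]=34/5
Cov(X,Y) = E[XY] - E[X]E[Y] = 34/5 - 11/5*14/5 = 16/25

16/25


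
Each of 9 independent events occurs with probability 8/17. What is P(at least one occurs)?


P(at least one) = 1 - P(none)
P(none) = (1 - 8/17)^9 = (9/17)^9 = 387420489/118587876497
P(at least one) = 1 - 387420489/118587876497 = 118200456008/118587876497

118200456008/118587876497


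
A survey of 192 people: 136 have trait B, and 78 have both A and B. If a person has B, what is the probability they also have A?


P(A|B) = P(A∩B)/P(B) = (78/192)/(136/192) = 78/136 = 39/68

39/68


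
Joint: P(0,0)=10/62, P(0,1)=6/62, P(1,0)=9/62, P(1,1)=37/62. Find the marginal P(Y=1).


P(Y=1) = P(0,1)+P(1,1) = 6/62 + 37/62 = 43/62

43/62


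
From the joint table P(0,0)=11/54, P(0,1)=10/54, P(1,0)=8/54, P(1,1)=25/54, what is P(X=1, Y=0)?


Read from table: P(X=1, Y=0) = 8/54 = 4/27

4/27


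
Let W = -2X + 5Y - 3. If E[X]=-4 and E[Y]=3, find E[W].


E[-2X + 5Y - 3] = -2*E[X] + 5*E[Y] - 3
= (-2)*(-4) + (5)*(3) + (-3)
= 8 + 15 - 3 = 20

20


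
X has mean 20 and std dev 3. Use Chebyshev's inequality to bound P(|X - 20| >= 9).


k = 9/3 = 3
Chebyshev: P(|X-mu| >= k*sigma) <= 1/k^2 = 1/3^2 = 1/9

1/9


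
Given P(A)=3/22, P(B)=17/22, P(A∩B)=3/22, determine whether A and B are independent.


P(A)*P(B) = 3/22*17/22 = 51/484
P(A∩B) = 3/22 != 51/484, so not independent

No, A and B are not independent


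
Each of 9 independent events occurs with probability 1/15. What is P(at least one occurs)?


P(at least one) = 1 - P(none)
P(none) = (1 - 1/15)^9 = (14/15)^9 = 20661046784/38443359375
P(at least one) = 1 - 20661046784/38443359375 = 17782312591/38443359375

17782312591/38443359375


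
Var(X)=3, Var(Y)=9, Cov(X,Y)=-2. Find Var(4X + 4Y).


Var(4X + 4Y) = 4^2*Var(X) + 4^2*Var(Y) + 2*4*4*Cov(X,Y)
= 16*3 + 16*9 + 32*(-2)
= 48 + 144 - 64 = 128

128


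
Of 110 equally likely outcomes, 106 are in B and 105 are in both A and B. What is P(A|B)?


P(A|B) = P(A∩B)/P(B) = (105/110)/(106/110) = 105/106

105/106


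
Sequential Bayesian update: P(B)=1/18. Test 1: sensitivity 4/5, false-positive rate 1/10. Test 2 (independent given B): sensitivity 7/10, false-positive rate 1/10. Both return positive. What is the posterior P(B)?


After test 1: P(+) = 4/5*1/18 + 1/10*17/18 = 5/36
P(B|+) = (2/45)/(5/36) = 8/25
After test 2 (use post1 as new prior): P(+) = 7/10*8/25 + 1/10*17/25 = 73/250
P(B|+,+) = (28/125)/(73/250) = 56/73

56/73


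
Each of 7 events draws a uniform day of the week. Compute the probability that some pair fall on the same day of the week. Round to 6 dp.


P(all different) = prod((7-i)/7 for i=0..6) = 0.006120
P(at least one match) = 1 - 0.006120 = 0.993880

0.993880


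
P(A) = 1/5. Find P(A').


P(A') = 1 - P(A) = 1 - 1/5 = 4/5

4/5


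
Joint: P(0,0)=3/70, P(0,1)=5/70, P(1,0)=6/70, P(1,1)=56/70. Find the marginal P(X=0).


P(X=0) = P(0,0)+P(0,1) = 3/70 + 5/70 = 8/70 = 4/35

4/35


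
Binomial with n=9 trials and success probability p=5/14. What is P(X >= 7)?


P(X>=7) = P(X=7) + P(X=8) + P(X=9)
= 56953125/5165261696 + 31640625/20661046784 + 1953125/20661046784
= 18671875/1475789056

18671875/1475789056


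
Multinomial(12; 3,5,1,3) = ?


12! = 479001600
Denominator: 3!=6 * 5!=120 * 1!=1 * 3!=6
Coefficient = 479001600 / 4320 = 110880

110880


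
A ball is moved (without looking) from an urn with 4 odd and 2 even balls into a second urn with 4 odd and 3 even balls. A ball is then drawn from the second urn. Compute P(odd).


P(transfer odd) = 4/6 = 2/3; P(transfer even) = 1/3
If odd transferred: Urn II has 5 odd of 8, so P(odd|odd moved) = 5/8
If even transferred: Urn II has 4 odd of 8, so P(odd|even moved) = 1/2
By total probability: P(odd) = 2/3*5/8 + 1/3*1/2 = 7/12

7/12


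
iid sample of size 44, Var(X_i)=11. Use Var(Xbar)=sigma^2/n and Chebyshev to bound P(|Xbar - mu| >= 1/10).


Var(Xbar) = Var(X)/n = 11/44
Chebyshev: P(|Xbar-mu| >= 1/10) <= Var(Xbar)/(1/10)^2 = (1/4)/(1/100) = 25
Bound exceeds 1, so trivial bound: 1

1


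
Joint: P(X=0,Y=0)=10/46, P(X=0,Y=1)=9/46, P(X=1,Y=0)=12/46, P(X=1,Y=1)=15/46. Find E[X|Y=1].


P(Y=1) = 24/46
E[X|Y=1] = (0*9 + 1*15)/24 = 15/24 = 5/8

5/8


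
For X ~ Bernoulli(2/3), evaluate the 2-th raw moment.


For Bernoulli: X in {0,1}
E[X^2] = 0^2*(1-2/3) + 1^2*2/3 = 2/3

2/3


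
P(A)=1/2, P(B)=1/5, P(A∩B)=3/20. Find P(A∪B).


P(A∪B) = P(A) + P(B) - P(A∩B)
= 1/2 + 1/5 - 3/20 = 11/20

11/20


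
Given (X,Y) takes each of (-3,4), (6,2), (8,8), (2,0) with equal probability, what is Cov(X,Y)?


E[X]=13/4, E[Y]=7/2, E[XY]=16
Cov(X,Y) = E[XY] - E[X]E[Y] = 16 - 13/4*7/2 = 37/8

37/8


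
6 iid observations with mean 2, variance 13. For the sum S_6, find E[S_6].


E[S_n] = n*E[X_1] = 6*2 = 12

12


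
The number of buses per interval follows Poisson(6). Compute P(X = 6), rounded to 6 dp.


P(X=6) = e^(-6) * 6^6 / 6!
≈ 0.002478752177 * 46656 / 720
≈ 0.160623

0.160623


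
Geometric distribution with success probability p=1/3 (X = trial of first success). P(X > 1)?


P(X > 1) = P(first 1 trials all fail) = (1-p)^1 = (2/3)^1 = 2/3

2/3


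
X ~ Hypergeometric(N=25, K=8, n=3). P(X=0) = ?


P(X=0) = C(8,0)*C(17,3) / C(25,3)
= 1*680 / 2300
= 680/2300 = 34/115

34/115


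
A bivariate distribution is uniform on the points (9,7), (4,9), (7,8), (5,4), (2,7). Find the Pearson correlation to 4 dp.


Cov(X,Y) = 0.0000, Var(X) = 5.8400, Var(Y) = 2.8000
rho = Cov/(sqrt(VarX)*sqrt(VarY)) = 0.0000

0.0000


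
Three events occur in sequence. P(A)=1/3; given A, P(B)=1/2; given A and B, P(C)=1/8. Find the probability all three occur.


P(A∩B∩C) = P(A) * P(B|A) * P(C|A∩B)
= 1/3 * 1/2 * 1/8
= 1/6 * 1/8 = 1/48

1/48


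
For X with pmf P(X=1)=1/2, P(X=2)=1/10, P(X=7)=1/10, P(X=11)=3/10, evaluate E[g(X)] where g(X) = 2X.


E[2X] = sum(g(x)*P(x))
= 2*1/2 + 4*1/10 + 14*1/10 + 22*3/10
= 47/5

47/5


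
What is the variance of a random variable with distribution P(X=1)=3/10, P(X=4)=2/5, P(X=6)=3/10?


E[X] = 37/10, E[X^2] = 35/2
Var(X) = E[X^2] - (E[X])^2 = 35/2 - (37/10)^2 = 381/100

381/100


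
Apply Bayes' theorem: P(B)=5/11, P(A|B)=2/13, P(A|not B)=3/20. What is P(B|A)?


P(A) = P(A|B)P(B) + P(A|B')P(B') = 2/13*5/11 + 3/20*6/11 = 217/1430
P(B|A) = P(A|B)P(B)/P(A) = (10/143)/(217/1430) = 100/217

100/217


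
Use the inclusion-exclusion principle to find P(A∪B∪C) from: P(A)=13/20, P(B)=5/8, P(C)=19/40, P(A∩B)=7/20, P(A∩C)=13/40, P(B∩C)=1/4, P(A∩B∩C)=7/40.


P(A∪B∪C) = P(A)+P(B)+P(C) - P(AB)-P(AC)-P(BC) + P(ABC)
= 13/20+5/8+19/40 - 7/20-13/40-1/4 + 7/40
= 1

1


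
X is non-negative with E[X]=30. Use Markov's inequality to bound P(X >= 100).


Markov: P(X >= a) <= E[X]/a
P(X >= 100) <= 30/100 = 3/10

3/10


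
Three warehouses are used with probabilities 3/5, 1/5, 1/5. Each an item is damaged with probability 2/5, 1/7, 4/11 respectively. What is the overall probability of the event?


P(A) = P(A|B1)P(B1) + P(A|B2)P(B2) + P(A|B3)P(B3)
= 2/5*3/5 + 1/7*1/5 + 4/11*1/5
= 6/25 + 1/35 + 4/55 = 657/1925

657/1925


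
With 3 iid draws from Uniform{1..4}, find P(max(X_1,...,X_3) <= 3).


P(max <= 3) = P(all X_i <= 3) = (P(X_1 <= 3))^3
= (3/4)^3 = 27/64

27/64


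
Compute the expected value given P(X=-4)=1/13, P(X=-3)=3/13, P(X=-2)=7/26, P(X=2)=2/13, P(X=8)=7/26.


E[X] = sum(x * P(x))
= -4*1/13 - 3*3/13 - 2*7/26 + 2*2/13 + 8*7/26
= 12/13

12/13


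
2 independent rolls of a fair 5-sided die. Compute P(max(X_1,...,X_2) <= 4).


P(max <= 4) = P(all X_i <= 4) = (P(X_1 <= 4))^2
= (4/5)^2 = 16/25

16/25


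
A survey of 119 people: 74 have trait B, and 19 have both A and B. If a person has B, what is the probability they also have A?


P(A|B) = P(A∩B)/P(B) = (19/119)/(74/119) = 19/74

19/74


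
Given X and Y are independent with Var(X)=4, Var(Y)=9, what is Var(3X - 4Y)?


Independence => Cov(X,Y)=0
Var(3X - 4Y) = 3^2*Var(X) + (-4)^2*Var(Y)
= 9*4 + 16*9 = 180

180


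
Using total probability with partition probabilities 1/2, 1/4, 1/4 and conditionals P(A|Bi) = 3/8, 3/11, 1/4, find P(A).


P(A) = P(A|B1)P(B1) + P(A|B2)P(B2) + P(A|B3)P(B3)
= 3/8*1/2 + 3/11*1/4 + 1/4*1/4
= 3/16 + 3/44 + 1/16 = 7/22

7/22


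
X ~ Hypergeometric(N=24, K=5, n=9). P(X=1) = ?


P(X=1) = C(5,1)*C(19,8) / C(24,9)
= 5*75582 / 1307504
= 377910/1307504 = 585/2024

585/2024


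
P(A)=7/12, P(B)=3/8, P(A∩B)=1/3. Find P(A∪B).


P(A∪B) = P(A) + P(B) - P(A∩B)
= 7/12 + 3/8 - 1/3 = 5/8

5/8


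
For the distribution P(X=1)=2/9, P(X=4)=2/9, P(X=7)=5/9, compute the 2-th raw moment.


E[X^2] = sum(x^2 * P(x))
= 1*2/9 + 16*2/9 + 49*5/9
= 31

31


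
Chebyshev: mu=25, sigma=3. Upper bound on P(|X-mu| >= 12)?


k = 12/3 = 4
Chebyshev: P(|X-mu| >= k*sigma) <= 1/k^2 = 1/4^2 = 1/16

1/16


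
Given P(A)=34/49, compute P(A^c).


P(A') = 1 - P(A) = 1 - 34/49 = 15/49

15/49


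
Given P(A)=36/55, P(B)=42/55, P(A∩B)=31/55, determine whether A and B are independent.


P(A)*P(B) = 36/55*42/55 = 1512/3025
P(A∩B) = 31/55 != 1512/3025, so not independent

No, A and B are not independent


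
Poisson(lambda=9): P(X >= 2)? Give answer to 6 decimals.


P(X>=2) = 1 - P(X<=1) = 1 - (e^(-9)*9^0/0! + e^(-9)*9^1/1!)
≈ 1 - (0.0001234098 + 0.0011106882)
= 1 - 0.0012340980 = 0.9987659020
≈ 0.998766

0.998766


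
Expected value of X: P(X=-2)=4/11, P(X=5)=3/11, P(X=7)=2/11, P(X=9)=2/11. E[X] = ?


E[X] = sum(x * P(x))
= -2*4/11 + 5*3/11 + 7*2/11 + 9*2/11
= 39/11

39/11


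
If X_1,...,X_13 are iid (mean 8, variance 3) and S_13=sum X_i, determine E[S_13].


E[S_n] = n*E[X_1] = 13*8 = 104

104


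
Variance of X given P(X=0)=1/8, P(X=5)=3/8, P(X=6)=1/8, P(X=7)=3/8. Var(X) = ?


E[X] = 21/4, E[X^2] = 129/4
Var(X) = E[X^2] - (E[X])^2 = 129/4 - (21/4)^2 = 75/16

75/16


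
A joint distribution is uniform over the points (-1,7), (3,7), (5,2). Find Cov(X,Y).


E[X]=7/3, E[Y]=16/3, E[XY]=8
Cov(X,Y) = E[XY] - E[X]E[Y] = 8 - 7/3*16/3 = -40/9

-40/9


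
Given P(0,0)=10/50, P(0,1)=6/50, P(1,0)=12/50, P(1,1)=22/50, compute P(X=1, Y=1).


Read from table: P(X=1, Y=1) = 22/50 = 11/25

11/25


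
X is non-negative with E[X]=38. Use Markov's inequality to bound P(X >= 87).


Markov: P(X >= a) <= E[X]/a
P(X >= 87) <= 38/87

38/87


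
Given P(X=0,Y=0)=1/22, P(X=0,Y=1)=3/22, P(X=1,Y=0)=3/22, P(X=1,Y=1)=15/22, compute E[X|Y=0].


P(Y=0) = 4/22
E[X|Y=0] = (0*1 + 1*3)/4 = 3/4

3/4


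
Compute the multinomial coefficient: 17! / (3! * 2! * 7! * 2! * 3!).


17! = 355687428096000
Denominator: 3!=6 * 2!=2 * 7!=5040 * 2!=2 * 3!=6
Coefficient = 355687428096000 / 725760 = 490089600

490089600


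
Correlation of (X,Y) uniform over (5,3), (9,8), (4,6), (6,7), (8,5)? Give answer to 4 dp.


Cov(X,Y) = 1.4800, Var(X) = 3.4400, Var(Y) = 2.9600
rho = Cov/(sqrt(VarX)*sqrt(VarY)) = 0.4638

0.4638


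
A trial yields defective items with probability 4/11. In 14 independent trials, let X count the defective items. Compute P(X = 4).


P(X=4) = C(14,4) * p^4 * (1-p)^10
= 1001 * 256/14641 * 282475249/25937424601
= 6580543400704/34522712143931

6580543400704/34522712143931


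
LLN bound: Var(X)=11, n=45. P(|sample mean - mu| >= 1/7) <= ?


Var(Xbar) = Var(X)/n = 11/45
Chebyshev: P(|Xbar-mu| >= 1/7) <= Var(Xbar)/(1/7)^2 = (11/45)/(1/49) = 539/45
Bound exceeds 1, so trivial bound: 1

1


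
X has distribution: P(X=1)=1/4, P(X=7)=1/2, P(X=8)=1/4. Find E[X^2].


E[X^2] = sum(g(x)*P(x))
= 1*1/4 + 49*1/2 + 64*1/4
= 163/4

163/4


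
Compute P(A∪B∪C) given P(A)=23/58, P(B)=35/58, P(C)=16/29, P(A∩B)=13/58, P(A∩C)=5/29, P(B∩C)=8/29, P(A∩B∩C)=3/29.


P(A∪B∪C) = P(A)+P(B)+P(C) - P(AB)-P(AC)-P(BC) + P(ABC)
= 23/58+35/58+16/29 - 13/58-5/29-8/29 + 3/29
= 57/58

57/58


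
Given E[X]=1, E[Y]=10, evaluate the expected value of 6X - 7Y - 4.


E[6X - 7Y - 4] = 6*E[X] - 7*E[Y] - 4
= (6)*(1) + (-7)*(10) + (-4)
= 6 - 70 - 4 = -68

-68


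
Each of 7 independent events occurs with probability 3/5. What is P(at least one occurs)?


P(at least one) = 1 - P(none)
P(none) = (1 - 3/5)^7 = (2/5)^7 = 128/78125
P(at least one) = 1 - 128/78125 = 77997/78125

77997/78125


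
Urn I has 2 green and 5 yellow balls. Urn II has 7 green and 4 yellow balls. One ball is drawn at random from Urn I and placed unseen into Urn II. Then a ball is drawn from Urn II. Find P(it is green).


P(transfer green) = 2/7; P(transfer yellow) = 5/7
If green transferred: Urn II has 8 green of 12, so P(green|green moved) = 2/3
If yellow transferred: Urn II has 7 green of 12, so P(green|yellow moved) = 7/12
By total probability: P(green) = 2/7*2/3 + 5/7*7/12 = 17/28

17/28


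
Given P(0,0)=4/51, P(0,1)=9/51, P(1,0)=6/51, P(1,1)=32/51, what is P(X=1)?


P(X=1) = P(1,0)+P(1,1) = 6/51 + 32/51 = 38/51

38/51


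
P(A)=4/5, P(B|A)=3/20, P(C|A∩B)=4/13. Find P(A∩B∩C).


P(A∩B∩C) = P(A) * P(B|A) * P(C|A∩B)
= 4/5 * 3/20 * 4/13
= 3/25 * 4/13 = 12/325

12/325


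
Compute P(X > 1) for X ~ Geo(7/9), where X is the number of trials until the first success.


P(X > 1) = P(first 1 trials all fail) = (1-p)^1 = (2/9)^1 = 2/9

2/9


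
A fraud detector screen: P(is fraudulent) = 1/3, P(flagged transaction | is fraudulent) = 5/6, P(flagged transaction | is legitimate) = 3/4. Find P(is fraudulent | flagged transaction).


P(A) = P(A|B)P(B) + P(A|B')P(B') = 5/6*1/3 + 3/4*2/3 = 7/9
P(B|A) = P(A|B)P(B)/P(A) = (5/18)/(7/9) = 5/14

5/14


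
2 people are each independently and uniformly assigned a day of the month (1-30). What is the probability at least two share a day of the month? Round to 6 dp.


P(all different) = prod((30-i)/30 for i=0..1) = 0.966667
P(at least one match) = 1 - 0.966667 = 0.033333

0.033333


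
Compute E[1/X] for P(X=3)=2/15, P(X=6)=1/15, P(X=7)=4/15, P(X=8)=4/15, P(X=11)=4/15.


E[1/X] = sum(g(x)*P(x))
= 1/3*2/15 + 1/6*1/15 + 1/7*4/15 + 1/8*4/15 + 1/11*4/15
= 524/3465

524/3465


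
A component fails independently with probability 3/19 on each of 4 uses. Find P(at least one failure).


P(at least one) = 1 - P(none)
P(none) = (1 - 3/19)^4 = (16/19)^4 = 65536/130321
P(at least one) = 1 - 65536/130321 = 64785/130321

64785/130321


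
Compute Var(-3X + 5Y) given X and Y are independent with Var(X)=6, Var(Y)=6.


Independence => Cov(X,Y)=0
Var(-3X + 5Y) = (-3)^2*Var(X) + 5^2*Var(Y)
= 9*6 + 25*6 = 204

204


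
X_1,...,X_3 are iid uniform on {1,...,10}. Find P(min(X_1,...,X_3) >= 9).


P(min >= 9) = P(all X_i >= 9) = (P(X_1 >= 9))^3
= (2/10)^3 = (1/5)^3 = 1/125

1/125


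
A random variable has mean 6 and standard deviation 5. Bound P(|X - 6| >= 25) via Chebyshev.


k = 25/5 = 5
Chebyshev: P(|X-mu| >= k*sigma) <= 1/k^2 = 1/5^2 = 1/25

1/25


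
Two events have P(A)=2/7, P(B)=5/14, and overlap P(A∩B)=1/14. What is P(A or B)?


P(A∪B) = P(A) + P(B) - P(A∩B)
= 2/7 + 5/14 - 1/14 = 4/7

4/7


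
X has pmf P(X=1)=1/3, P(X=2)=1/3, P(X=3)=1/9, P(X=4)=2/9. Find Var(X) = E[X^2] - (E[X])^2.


E[X] = 20/9, E[X^2] = 56/9
Var(X) = E[X^2] - (E[X])^2 = 56/9 - (20/9)^2 = 104/81

104/81


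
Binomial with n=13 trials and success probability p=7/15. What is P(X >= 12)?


P(X>=12) = P(X=12) + P(X=13)
= 1439493868904/1946195068359375 + 96889010407/1946195068359375
= 512127626437/648731689453125

512127626437/648731689453125


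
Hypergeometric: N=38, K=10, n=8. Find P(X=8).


P(X=8) = C(10,8)*C(28,0) / C(38,8)
= 45*1 / 48903492
= 45/48903492 = 15/16301164

15/16301164


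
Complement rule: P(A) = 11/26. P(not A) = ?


P(A') = 1 - P(A) = 1 - 11/26 = 15/26

15/26


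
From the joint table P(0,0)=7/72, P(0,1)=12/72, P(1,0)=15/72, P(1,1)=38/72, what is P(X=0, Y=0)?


Read from table: P(X=0, Y=0) = 7/72

7/72


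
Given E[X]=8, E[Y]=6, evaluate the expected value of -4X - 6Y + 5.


E[-4X - 6Y + 5] = -4*E[X] - 6*E[Y] + 5
= (-4)*(8) + (-6)*(6) + (5)
= -32 - 36 + 5 = -63

-63


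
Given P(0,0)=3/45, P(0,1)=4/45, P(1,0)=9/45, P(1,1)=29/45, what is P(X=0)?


P(X=0) = P(0,0)+P(0,1) = 3/45 + 4/45 = 7/45

7/45


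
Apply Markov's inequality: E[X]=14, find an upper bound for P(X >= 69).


Markov: P(X >= a) <= E[X]/a
P(X >= 69) <= 14/69

14/69


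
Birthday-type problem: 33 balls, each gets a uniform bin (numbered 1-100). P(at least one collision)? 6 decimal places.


P(all different) = prod((100-i)/100 for i=0..32) = 0.002559
P(at least one match) = 1 - 0.002559 = 0.997441

0.997441


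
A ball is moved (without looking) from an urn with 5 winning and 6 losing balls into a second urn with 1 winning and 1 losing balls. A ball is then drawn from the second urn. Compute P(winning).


P(transfer winning) = 5/11; P(transfer losing) = 6/11
If winning transferred: Urn II has 2 winning of 3, so P(winning|winning moved) = 2/3
If losing transferred: Urn II has 1 winning of 3, so P(winning|losing moved) = 1/3
By total probability: P(winning) = 5/11*2/3 + 6/11*1/3 = 16/33

16/33


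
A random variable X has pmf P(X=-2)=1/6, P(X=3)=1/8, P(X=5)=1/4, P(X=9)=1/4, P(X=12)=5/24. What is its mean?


E[X] = sum(x * P(x))
= -2*1/6 + 3*1/8 + 5*1/4 + 9*1/4 + 12*5/24
= 145/24

145/24


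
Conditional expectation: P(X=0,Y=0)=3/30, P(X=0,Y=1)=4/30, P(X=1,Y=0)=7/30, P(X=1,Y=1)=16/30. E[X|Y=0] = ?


P(Y=0) = 10/30
E[X|Y=0] = (0*3 + 1*7)/10 = 7/10

7/10


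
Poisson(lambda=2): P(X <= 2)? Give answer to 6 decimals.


P(X<=2) = e^(-2)*2^0/0! + e^(-2)*2^1/1! + e^(-2)*2^2/2!
≈ 0.1353352832 + 0.2706705665 + 0.2706705665
= 0.6766764162
≈ 0.676676

0.676676


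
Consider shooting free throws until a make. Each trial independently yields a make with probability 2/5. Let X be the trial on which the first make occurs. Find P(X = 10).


P(X=10) = (1-p)^9 * p = (3/5)^9 * 2/5
= 19683/1953125 * 2/5 = 39366/9765625

39366/9765625


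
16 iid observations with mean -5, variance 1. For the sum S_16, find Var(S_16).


By independence, Var(S_n) = n*Var(X_1) = 16*1 = 16

16


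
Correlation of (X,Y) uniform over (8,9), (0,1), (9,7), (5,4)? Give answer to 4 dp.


Cov(X,Y) = 9.8750, Var(X) = 12.2500, Var(Y) = 9.1875
rho = Cov/(sqrt(VarX)*sqrt(VarY)) = 0.9308

0.9308


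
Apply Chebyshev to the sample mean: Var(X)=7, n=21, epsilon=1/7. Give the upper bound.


Var(Xbar) = Var(X)/n = 7/21
Chebyshev: P(|Xbar-mu| >= 1/7) <= Var(Xbar)/(1/7)^2 = (1/3)/(1/49) = 49/3
Bound exceeds 1, so trivial bound: 1

1


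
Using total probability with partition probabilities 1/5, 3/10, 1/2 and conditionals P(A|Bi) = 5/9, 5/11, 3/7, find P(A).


P(A) = P(A|B1)P(B1) + P(A|B2)P(B2) + P(A|B3)P(B3)
= 5/9*1/5 + 5/11*3/10 + 3/7*1/2
= 1/9 + 3/22 + 3/14 = 320/693

320/693


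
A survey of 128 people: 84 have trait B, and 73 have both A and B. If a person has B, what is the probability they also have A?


P(A|B) = P(A∩B)/P(B) = (73/128)/(84/128) = 73/84

73/84


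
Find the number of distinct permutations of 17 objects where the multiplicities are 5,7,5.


17! = 355687428096000
Denominator: 5!=120 * 7!=5040 * 5!=120
Coefficient = 355687428096000 / 72576000 = 4900896

4900896


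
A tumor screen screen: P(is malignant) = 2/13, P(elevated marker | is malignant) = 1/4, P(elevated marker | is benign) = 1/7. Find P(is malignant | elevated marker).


P(A) = P(A|B)P(B) + P(A|B')P(B') = 1/4*2/13 + 1/7*11/13 = 29/182
P(B|A) = P(A|B)P(B)/P(A) = (1/26)/(29/182) = 7/29

7/29


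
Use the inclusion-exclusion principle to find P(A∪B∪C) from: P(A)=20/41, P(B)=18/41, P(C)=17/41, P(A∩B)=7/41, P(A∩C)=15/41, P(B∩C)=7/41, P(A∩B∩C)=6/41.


P(A∪B∪C) = P(A)+P(B)+P(C) - P(AB)-P(AC)-P(BC) + P(ABC)
= 20/41+18/41+17/41 - 7/41-15/41-7/41 + 6/41
= 32/41

32/41


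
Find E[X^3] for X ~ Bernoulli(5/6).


For Bernoulli: X in {0,1}
E[X^3] = 0^3*(1-5/6) + 1^3*5/6 = 5/6

5/6


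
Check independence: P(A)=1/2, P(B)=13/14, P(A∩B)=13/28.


P(A)*P(B) = 1/2*13/14 = 13/28
P(A∩B) = 13/28, which equals P(A)P(B), so independent

Yes, A and B are independent


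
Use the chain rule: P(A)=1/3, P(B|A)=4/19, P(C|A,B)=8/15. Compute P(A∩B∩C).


P(A∩B∩C) = P(A) * P(B|A) * P(C|A∩B)
= 1/3 * 4/19 * 8/15
= 4/57 * 8/15 = 32/855

32/855


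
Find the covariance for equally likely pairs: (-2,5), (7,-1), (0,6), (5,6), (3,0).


E[X]=13/5, E[Y]=16/5, E[XY]=13/5
Cov(X,Y) = E[XY] - E[X]E[Y] = 13/5 - 13/5*16/5 = -143/25

-143/25


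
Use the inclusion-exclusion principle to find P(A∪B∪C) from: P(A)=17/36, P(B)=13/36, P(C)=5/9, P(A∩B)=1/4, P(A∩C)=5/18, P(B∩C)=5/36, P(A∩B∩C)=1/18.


P(A∪B∪C) = P(A)+P(B)+P(C) - P(AB)-P(AC)-P(BC) + P(ABC)
= 17/36+13/36+5/9 - 1/4-5/18-5/36 + 1/18
= 7/9

7/9


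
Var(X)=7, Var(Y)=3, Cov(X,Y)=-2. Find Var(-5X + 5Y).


Var(-5X + 5Y) = (-5)^2*Var(X) + 5^2*Var(Y) + 2*(-5)*5*Cov(X,Y)
= 25*7 + 25*3 - 50*(-2)
= 175 + 75 + 100 = 350

350


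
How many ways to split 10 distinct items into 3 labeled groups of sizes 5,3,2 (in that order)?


10! = 3628800
Denominator: 5!=120 * 3!=6 * 2!=2
Coefficient = 3628800 / 1440 = 2520

2520


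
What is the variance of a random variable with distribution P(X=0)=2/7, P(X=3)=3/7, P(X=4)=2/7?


E[X] = 17/7, E[X^2] = 59/7
Var(X) = E[X^2] - (E[X])^2 = 59/7 - (17/7)^2 = 124/49

124/49


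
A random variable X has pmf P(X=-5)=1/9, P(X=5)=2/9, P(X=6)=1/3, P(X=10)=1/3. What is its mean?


E[X] = sum(x * P(x))
= -5*1/9 + 5*2/9 + 6*1/3 + 10*1/3
= 53/9

53/9


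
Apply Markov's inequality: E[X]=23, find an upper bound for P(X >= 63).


Markov: P(X >= a) <= E[X]/a
P(X >= 63) <= 23/63

23/63


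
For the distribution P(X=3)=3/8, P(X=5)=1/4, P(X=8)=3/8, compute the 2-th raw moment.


E[X^2] = sum(x^2 * P(x))
= 9*3/8 + 25*1/4 + 64*3/8
= 269/8

269/8


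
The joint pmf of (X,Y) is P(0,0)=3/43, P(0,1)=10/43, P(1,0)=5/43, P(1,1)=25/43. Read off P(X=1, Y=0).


Read from table: P(X=1, Y=0) = 5/43

5/43


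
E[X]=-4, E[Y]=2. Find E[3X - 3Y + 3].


E[3X - 3Y + 3] = 3*E[X] - 3*E[Y] + 3
= (3)*(-4) + (-3)*(2) + (3)
= -12 - 6 + 3 = -15

-15


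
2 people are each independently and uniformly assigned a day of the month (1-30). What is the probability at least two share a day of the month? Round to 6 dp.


P(all different) = prod((30-i)/30 for i=0..1) = 0.966667
P(at least one match) = 1 - 0.966667 = 0.033333

0.033333


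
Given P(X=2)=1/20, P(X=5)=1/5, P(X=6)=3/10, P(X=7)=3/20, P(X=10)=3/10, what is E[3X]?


E[3X] = sum(g(x)*P(x))
= 6*1/20 + 15*1/5 + 18*3/10 + 21*3/20 + 30*3/10
= 417/20

417/20


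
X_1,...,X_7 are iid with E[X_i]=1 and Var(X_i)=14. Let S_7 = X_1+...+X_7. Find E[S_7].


E[S_n] = n*E[X_1] = 7*1 = 7

7


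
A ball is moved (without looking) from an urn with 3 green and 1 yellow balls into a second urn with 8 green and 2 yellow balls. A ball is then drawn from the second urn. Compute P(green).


P(transfer green) = 3/4; P(transfer yellow) = 1/4
If green transferred: Urn II has 9 green of 11, so P(green|green moved) = 9/11
If yellow transferred: Urn II has 8 green of 11, so P(green|yellow moved) = 8/11
By total probability: P(green) = 3/4*9/11 + 1/4*8/11 = 35/44

35/44


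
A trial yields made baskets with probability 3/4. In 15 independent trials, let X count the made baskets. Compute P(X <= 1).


P(X<=1) = P(X=0) + P(X=1)
= 1/1073741824 + 45/1073741824
= 23/536870912

23/536870912


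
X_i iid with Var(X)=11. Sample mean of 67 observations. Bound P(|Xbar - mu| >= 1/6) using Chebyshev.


Var(Xbar) = Var(X)/n = 11/67
Chebyshev: P(|Xbar-mu| >= 1/6) <= Var(Xbar)/(1/6)^2 = (11/67)/(1/36) = 396/67
Bound exceeds 1, so trivial bound: 1

1


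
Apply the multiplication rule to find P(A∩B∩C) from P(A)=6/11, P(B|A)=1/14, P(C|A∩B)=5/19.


P(A∩B∩C) = P(A) * P(B|A) * P(C|A∩B)
= 6/11 * 1/14 * 5/19
= 3/77 * 5/19 = 15/1463

15/1463


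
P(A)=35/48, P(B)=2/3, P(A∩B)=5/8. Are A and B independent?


P(A)*P(B) = 35/48*2/3 = 35/72
P(A∩B) = 5/8 != 35/72, so not independent

No, A and B are not independent


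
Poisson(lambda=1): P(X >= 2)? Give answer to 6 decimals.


P(X>=2) = 1 - P(X<=1) = 1 - (e^(-1)*1^0/0! + e^(-1)*1^1/1!)
≈ 1 - (0.3678794412 + 0.3678794412)
= 1 - 0.7357588824 = 0.2642411176
≈ 0.264241

0.264241


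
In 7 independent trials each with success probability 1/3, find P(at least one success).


P(at least one) = 1 - P(none)
P(none) = (1 - 1/3)^7 = (2/3)^7 = 128/2187
P(at least one) = 1 - 128/2187 = 2059/2187

2059/2187


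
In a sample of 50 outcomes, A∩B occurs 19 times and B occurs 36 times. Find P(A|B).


P(A|B) = P(A∩B)/P(B) = (19/50)/(36/50) = 19/36

19/36


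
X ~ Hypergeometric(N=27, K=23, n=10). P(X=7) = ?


P(X=7) = C(23,7)*C(4,3) / C(27,10)
= 245157*4 / 8436285
= 980628/8436285 = 68/585

68/585


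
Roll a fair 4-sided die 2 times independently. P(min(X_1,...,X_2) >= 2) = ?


P(min >= 2) = P(all X_i >= 2) = (P(X_1 >= 2))^2
= (3/4)^2 = 9/16

9/16


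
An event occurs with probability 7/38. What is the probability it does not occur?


P(A') = 1 - P(A) = 1 - 7/38 = 31/38

31/38


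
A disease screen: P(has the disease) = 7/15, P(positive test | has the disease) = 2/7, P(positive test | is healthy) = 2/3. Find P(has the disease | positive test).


P(A) = P(A|B)P(B) + P(A|B')P(B') = 2/7*7/15 + 2/3*8/15 = 22/45
P(B|A) = P(A|B)P(B)/P(A) = (2/15)/(22/45) = 3/11

3/11


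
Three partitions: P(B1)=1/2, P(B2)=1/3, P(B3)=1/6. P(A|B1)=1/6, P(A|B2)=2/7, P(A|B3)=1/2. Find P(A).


P(A) = P(A|B1)P(B1) + P(A|B2)P(B2) + P(A|B3)P(B3)
= 1/6*1/2 + 2/7*1/3 + 1/2*1/6
= 1/12 + 2/21 + 1/12 = 11/42

11/42


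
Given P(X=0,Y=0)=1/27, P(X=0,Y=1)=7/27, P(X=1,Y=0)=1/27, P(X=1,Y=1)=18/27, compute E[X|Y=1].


P(Y=1) = 25/27
E[X|Y=1] = (0*7 + 1*18)/25 = 18/25

18/25


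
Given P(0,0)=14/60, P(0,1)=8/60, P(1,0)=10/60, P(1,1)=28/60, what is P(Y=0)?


P(Y=0) = P(0,0)+P(1,0) = 14/60 + 10/60 = 24/60 = 2/5

2/5


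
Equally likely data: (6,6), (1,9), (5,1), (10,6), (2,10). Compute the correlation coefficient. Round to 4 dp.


Cov(X,Y) = -4.7200, Var(X) = 10.1600, Var(Y) = 9.8400
rho = Cov/(sqrt(VarX)*sqrt(VarY)) = -0.4721

-0.4721


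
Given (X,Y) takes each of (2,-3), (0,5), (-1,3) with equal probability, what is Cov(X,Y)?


E[X]=1/3, E[Y]=5/3, E[XY]=-3
Cov(X,Y) = E[XY] - E[X]E[Y] = -3 - 1/3*5/3 = -32/9

-32/9


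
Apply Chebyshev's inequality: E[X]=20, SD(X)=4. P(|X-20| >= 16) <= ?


k = 16/4 = 4
Chebyshev: P(|X-mu| >= k*sigma) <= 1/k^2 = 1/4^2 = 1/16

1/16


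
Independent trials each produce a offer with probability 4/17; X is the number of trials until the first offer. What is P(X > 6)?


P(X > 6) = P(first 6 trials all fail) = (1-p)^6 = (13/17)^6 = 4826809/24137569

4826809/24137569


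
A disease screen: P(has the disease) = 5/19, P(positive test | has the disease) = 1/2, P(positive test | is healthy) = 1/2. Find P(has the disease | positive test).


P(A) = P(A|B)P(B) + P(A|B')P(B') = 1/2*5/19 + 1/2*14/19 = 1/2
P(B|A) = P(A|B)P(B)/P(A) = (5/38)/(1/2) = 5/19

5/19


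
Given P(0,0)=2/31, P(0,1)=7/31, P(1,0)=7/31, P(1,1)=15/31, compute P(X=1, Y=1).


Read from table: P(X=1, Y=1) = 15/31

15/31


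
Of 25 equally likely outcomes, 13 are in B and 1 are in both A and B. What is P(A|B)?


P(A|B) = P(A∩B)/P(B) = (1/25)/(13/25) = 1/13

1/13


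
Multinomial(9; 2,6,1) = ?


9! = 362880
Denominator: 2!=2 * 6!=720 * 1!=1
Coefficient = 362880 / 1440 = 252

252


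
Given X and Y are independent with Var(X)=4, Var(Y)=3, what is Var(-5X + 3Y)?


Independence => Cov(X,Y)=0
Var(-5X + 3Y) = (-5)^2*Var(X) + 3^2*Var(Y)
= 25*4 + 9*3 = 127

127


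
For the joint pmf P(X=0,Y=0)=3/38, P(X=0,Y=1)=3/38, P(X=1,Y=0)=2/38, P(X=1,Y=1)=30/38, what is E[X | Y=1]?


P(Y=1) = 33/38
E[X|Y=1] = (0*3 + 1*30)/33 = 30/33 = 10/11

10/11


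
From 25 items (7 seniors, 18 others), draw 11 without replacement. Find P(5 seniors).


P(X=5) = C(7,5)*C(18,6) / C(25,11)
= 21*18564 / 4457400
= 389844/4457400 = 1911/21850

1911/21850


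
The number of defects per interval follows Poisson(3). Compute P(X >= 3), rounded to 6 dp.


P(X>=3) = 1 - P(X<=2) = 1 - (e^(-3)*3^0/0! + e^(-3)*3^1/1! + e^(-3)*3^2/2!)
≈ 1 - (0.0497870684 + 0.1493612051 + 0.2240418077)
= 1 - 0.4231900812 = 0.5768099188
≈ 0.576810

0.576810


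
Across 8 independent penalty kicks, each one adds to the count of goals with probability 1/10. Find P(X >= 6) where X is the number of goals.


P(X>=6) = P(X=6) + P(X=7) + P(X=8)
= 567/25000000 + 9/12500000 + 1/100000000
= 2341/100000000

2341/100000000


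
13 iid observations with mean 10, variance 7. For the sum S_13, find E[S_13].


E[S_n] = n*E[X_1] = 13*10 = 130

130


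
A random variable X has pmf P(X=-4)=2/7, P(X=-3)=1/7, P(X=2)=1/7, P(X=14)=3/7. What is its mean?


E[X] = sum(x * P(x))
= -4*2/7 - 3*1/7 + 2*1/7 + 14*3/7
= 33/7

33/7


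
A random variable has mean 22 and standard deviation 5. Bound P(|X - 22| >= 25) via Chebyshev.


k = 25/5 = 5
Chebyshev: P(|X-mu| >= k*sigma) <= 1/k^2 = 1/5^2 = 1/25

1/25


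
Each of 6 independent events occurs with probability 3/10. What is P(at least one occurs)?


P(at least one) = 1 - P(none)
P(none) = (1 - 3/10)^6 = (7/10)^6 = 117649/1000000
P(at least one) = 1 - 117649/1000000 = 882351/1000000

882351/1000000


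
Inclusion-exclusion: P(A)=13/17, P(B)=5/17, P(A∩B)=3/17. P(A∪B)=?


P(A∪B) = P(A) + P(B) - P(A∩B)
= 13/17 + 5/17 - 3/17 = 15/17

15/17


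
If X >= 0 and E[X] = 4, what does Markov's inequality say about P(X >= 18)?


Markov: P(X >= a) <= E[X]/a
P(X >= 18) <= 4/18 = 2/9

2/9


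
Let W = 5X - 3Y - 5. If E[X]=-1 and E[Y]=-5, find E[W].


E[5X - 3Y - 5] = 5*E[X] - 3*E[Y] - 5
= (5)*(-1) + (-3)*(-5) + (-5)
= -5 + 15 - 5 = 5

5


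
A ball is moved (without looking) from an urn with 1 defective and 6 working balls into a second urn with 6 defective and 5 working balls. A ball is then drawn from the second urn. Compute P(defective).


P(transfer defective) = 1/7; P(transfer working) = 6/7
If defective transferred: Urn II has 7 defective of 12, so P(defective|defective moved) = 7/12
If working transferred: Urn II has 6 defective of 12, so P(defective|working moved) = 1/2
By total probability: P(defective) = 1/7*7/12 + 6/7*1/2 = 43/84

43/84


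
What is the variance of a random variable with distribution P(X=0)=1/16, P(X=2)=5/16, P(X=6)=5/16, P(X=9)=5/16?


E[X] = 85/16, E[X^2] = 605/16
Var(X) = E[X^2] - (E[X])^2 = 605/16 - (85/16)^2 = 2455/256

2455/256


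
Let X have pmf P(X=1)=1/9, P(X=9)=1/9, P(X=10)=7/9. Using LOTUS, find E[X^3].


E[X^3] = sum(g(x)*P(x))
= 1*1/9 + 729*1/9 + 1000*7/9
= 7730/9

7730/9


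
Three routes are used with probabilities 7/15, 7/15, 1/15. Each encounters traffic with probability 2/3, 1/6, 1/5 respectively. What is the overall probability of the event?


P(A) = P(A|B1)P(B1) + P(A|B2)P(B2) + P(A|B3)P(B3)
= 2/3*7/15 + 1/6*7/15 + 1/5*1/15
= 14/45 + 7/90 + 1/75 = 181/450

181/450


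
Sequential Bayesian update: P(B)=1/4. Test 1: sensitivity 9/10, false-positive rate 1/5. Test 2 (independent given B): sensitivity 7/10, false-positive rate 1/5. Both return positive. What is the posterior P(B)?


After test 1: P(+) = 9/10*1/4 + 1/5*3/4 = 3/8
P(B|+) = (9/40)/(3/8) = 3/5
After test 2 (use post1 as new prior): P(+) = 7/10*3/5 + 1/5*2/5 = 1/2
P(B|+,+) = (21/50)/(1/2) = 21/25

21/25


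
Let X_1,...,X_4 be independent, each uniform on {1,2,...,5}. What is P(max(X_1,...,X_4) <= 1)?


P(max <= 1) = P(all X_i <= 1) = (P(X_1 <= 1))^4
= (1/5)^4 = 1/625

1/625


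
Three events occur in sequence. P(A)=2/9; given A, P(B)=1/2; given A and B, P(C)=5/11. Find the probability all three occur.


P(A∩B∩C) = P(A) * P(B|A) * P(C|A∩B)
= 2/9 * 1/2 * 5/11
= 1/9 * 5/11 = 5/99

5/99


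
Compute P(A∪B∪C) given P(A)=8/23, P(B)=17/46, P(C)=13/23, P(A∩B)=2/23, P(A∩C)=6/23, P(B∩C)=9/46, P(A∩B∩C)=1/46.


P(A∪B∪C) = P(A)+P(B)+P(C) - P(AB)-P(AC)-P(BC) + P(ABC)
= 8/23+17/46+13/23 - 2/23-6/23-9/46 + 1/46
= 35/46

35/46


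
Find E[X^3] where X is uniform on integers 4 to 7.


E[X^3] = (1/4) * sum(x^3 for x=4..7)
= 748/4 = 187

187


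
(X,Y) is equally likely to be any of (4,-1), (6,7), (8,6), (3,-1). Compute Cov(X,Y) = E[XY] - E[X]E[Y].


E[X]=21/4, E[Y]=11/4, E[XY]=83/4
Cov(X,Y) = E[XY] - E[X]E[Y] = 83/4 - 21/4*11/4 = 101/16

101/16


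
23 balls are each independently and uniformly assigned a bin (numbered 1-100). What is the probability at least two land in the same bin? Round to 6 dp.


P(all different) = prod((100-i)/100 for i=0..22) = 0.064282
P(at least one match) = 1 - 0.064282 = 0.935718

0.935718


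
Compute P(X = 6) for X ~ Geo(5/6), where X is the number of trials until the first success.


P(X=6) = (1-p)^5 * p = (1/6)^5 * 5/6
= 1/7776 * 5/6 = 5/46656

5/46656


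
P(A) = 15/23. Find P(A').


P(A') = 1 - P(A) = 1 - 15/23 = 8/23

8/23


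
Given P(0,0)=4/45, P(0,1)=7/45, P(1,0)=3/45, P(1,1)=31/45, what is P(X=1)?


P(X=1) = P(1,0)+P(1,1) = 3/45 + 31/45 = 34/45

34/45


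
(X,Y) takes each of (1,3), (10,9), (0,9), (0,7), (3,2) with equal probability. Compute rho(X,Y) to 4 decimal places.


Cov(X,Y) = 3.0000, Var(X) = 14.1600, Var(Y) = 8.8000
rho = Cov/(sqrt(VarX)*sqrt(VarY)) = 0.2687

0.2687


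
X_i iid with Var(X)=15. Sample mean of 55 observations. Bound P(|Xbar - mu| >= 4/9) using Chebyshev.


Var(Xbar) = Var(X)/n = 15/55
Chebyshev: P(|Xbar-mu| >= 4/9) <= Var(Xbar)/(4/9)^2 = (3/11)/(16/81) = 243/176
Bound exceeds 1, so trivial bound: 1

1


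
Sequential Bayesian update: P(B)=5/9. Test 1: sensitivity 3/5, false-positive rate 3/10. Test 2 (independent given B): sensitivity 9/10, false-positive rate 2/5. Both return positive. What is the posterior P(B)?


After test 1: P(+) = 3/5*5/9 + 3/10*4/9 = 7/15
P(B|+) = (1/3)/(7/15) = 5/7
After test 2 (use post1 as new prior): P(+) = 9/10*5/7 + 2/5*2/7 = 53/70
P(B|+,+) = (9/14)/(53/70) = 45/53

45/53
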